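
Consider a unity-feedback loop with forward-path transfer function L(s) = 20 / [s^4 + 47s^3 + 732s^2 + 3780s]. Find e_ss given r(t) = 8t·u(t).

The denominator has no term below 3780s — 1 pole at s=0, type 1.
K_v = lim_{s→0} s·L(s) = 20 / 3780 = 1/189.
e_ss = 8/K_v = 8/(1/189) = 1512.

1512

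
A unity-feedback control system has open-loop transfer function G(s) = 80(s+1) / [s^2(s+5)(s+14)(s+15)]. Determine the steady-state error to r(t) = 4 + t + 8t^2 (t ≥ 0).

Two free integrators in G(s): this is a type 2 system. Treating each term separately:
  • 4: tracked with zero error.
  • t: tracked with zero error.
  • 8t^2: e_ss = 16/K_a with K_a=8/105 → 210.
Total e_ss = 210.

210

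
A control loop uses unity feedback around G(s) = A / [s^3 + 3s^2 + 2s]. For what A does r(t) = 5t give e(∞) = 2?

5

The denominator has no term below 2s — 1 pole at s=0, type 1.
K_v = lim_{s→0} s·G(s) = A / 2 = 0.5·A.
e_ss = 5/K_v = 2 ⇒ K_v = 2.5 ⇒ A = 2.5/0.5 = 5.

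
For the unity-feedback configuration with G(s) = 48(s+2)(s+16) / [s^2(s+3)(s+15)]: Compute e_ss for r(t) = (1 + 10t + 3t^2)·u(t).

G(s) has two factors of s in the denominator, so the system is type 2. Treating each term separately:
  • 1: tracked with zero error.
  • 10t: tracked with zero error.
  • 3t^2: e_ss = 6/K_a with K_a=512/15 → 45/256.
Total e_ss = 45/256.

45/256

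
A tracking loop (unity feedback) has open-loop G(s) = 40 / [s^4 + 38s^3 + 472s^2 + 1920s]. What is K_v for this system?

Lowest-order denominator term is 1920s, so the open loop has 1 pole at the origin → type 1 system.
K_v = lim_{s→0} s·G(s) = 40 / 1920 = 1/48.

1/48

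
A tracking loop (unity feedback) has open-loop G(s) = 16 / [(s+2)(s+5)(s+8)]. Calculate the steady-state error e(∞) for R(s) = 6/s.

5

G(s) has no factors of s in the denominator, so the system is type 0.
K_p = lim_{s→0} G(s) = 16 / (2·5·8) = 0.2.
e_ss = 6/(1 + K_p) = 6/1.2 = 5.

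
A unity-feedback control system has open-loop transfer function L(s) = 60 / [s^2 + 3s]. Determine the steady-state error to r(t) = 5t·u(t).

0.25

Lowest-order denominator term is 3s, so the open loop has 1 pole at the origin → type 1 system.
K_v = lim_{s→0} s·L(s) = 60 / 3 = 20.
e_ss = 5/K_v = 5/20 = 0.25.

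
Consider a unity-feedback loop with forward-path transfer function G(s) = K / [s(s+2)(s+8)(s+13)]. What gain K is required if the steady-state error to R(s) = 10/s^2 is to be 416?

One free integrator in G(s): this is a type 1 system.
K_v = lim_{s→0} s·G(s) = K / (2·8·13) = (1/208)·K.
e_ss = 10/K_v = 416 ⇒ K_v = 5/208 ⇒ K = (5/208)/(1/208) = 5.

5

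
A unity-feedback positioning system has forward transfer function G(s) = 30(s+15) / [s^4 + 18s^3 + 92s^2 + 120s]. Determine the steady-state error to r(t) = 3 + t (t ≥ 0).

4/15

The denominator has no term below 120s — 1 pole at s=0, type 1. By superposition:
  • 3: tracked with zero error.
  • t: e_ss = 1/K_v with K_v=3.75 → 4/15.
Total e_ss = 4/15.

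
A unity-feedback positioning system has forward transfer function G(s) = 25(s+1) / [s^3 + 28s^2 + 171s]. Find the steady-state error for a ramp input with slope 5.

34.2

Lowest-order denominator term is 171s, so the open loop has 1 pole at the origin → type 1 system.
K_v = lim_{s→0} s·G(s) = 25·1 / 171 = 25/171.
e_ss = 5/K_v = 5/(25/171) = 34.2.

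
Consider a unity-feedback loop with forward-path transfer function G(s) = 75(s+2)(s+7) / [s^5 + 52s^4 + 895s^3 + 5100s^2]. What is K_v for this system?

K_v = lim_{s→0} s·G(s); with 2 poles at the origin the limit diverges, so K_v = ∞.

infinity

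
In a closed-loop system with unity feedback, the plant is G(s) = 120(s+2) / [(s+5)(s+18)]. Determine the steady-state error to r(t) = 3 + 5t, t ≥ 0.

The open loop has no poles at the origin → type 0 system. Taking each input component in turn:
  • 3: e_ss = 3/(1+K_p) with K_p=8/3 → 9/11.
  • 5t: a type-0 system cannot track it, e_ss → ∞.
The unbounded component dominates.

infinity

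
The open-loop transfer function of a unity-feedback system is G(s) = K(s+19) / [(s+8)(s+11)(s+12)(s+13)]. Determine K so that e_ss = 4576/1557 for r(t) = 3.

15

The open loop has no poles at the origin → type 0 system.
K_p = lim_{s→0} G(s) = K·19 / (8·11·12·13) = (19/13728)·K.
e_ss = 3/(1 + K_p) = 4576/1557 ⇒ 1 + (19/13728)·K = 4671/4576 ⇒ K = 15.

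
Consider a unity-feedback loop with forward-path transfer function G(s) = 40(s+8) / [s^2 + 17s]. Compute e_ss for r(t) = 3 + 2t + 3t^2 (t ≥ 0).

Lowest-order denominator term is 17s, so the open loop has 1 pole at the origin → type 1 system. By superposition:
  • 3: tracked with zero error.
  • 2t: e_ss = 2/K_v with K_v=320/17 → 17/160.
  • 3t^2: a type-1 system cannot track it, e_ss → ∞.
The unbounded component dominates.

infinity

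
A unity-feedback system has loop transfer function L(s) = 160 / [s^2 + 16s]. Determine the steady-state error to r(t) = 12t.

1.2

Factoring s from the denominator leaves a polynomial with constant term 16, so the system is type 1.
K_v = lim_{s→0} s·L(s) = 160 / 16 = 10.
e_ss = 12/K_v = 12/10 = 1.2.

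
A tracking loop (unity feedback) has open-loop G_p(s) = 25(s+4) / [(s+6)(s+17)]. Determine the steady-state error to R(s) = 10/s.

510/101

G_p(s) has no factors of s in the denominator, so the system is type 0.
K_p = lim_{s→0} G_p(s) = 25·4 / (6·17) = 50/51.
e_ss = 10/(1 + K_p) = 10/(101/51) = 510/101.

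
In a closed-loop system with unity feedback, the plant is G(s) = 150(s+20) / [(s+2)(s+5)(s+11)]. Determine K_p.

300/11

System type = 0 (no poles at s=0).
K_p = lim_{s→0} G(s) = 150·20 / (2·5·11) = 300/11.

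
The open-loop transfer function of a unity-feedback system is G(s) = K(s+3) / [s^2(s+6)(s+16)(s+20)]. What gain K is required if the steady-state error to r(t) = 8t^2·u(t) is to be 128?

System type = 2 (two poles at s=0).
K_a = lim_{s→0} s^2·G(s) = K·3 / (6·16·20) = (1/640)·K.
e_ss = 16/K_a = 128 ⇒ K_a = 0.125 ⇒ K = 0.125/(1/640) = 80.

80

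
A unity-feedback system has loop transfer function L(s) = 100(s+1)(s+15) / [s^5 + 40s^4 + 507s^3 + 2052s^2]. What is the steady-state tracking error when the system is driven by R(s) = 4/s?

Factoring s^2 from the denominator leaves a polynomial with constant term 2052, so the system is type 2.
K_p = ∞ for a type-2 system; e_ss to a step is zero.

0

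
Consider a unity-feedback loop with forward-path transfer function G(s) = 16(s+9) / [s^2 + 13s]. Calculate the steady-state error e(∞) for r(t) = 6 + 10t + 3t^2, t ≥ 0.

infinity

The denominator has no term below 13s — 1 pole at s=0, type 1. Treating each term separately:
  • 6: tracked with zero error.
  • 10t: e_ss = 10/K_v with K_v=144/13 → 65/72.
  • 3t^2: a type-1 system cannot track it, e_ss → ∞.
The unbounded component dominates.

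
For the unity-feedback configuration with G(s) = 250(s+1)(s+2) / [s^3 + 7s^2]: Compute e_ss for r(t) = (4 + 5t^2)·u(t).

0.14

Lowest-order denominator term is 7s^2, so the open loop has 2 poles at the origin → type 2 system. By superposition:
  • 4: tracked with zero error.
  • 5t^2: e_ss = 10/K_a with K_a=500/7 → 0.14.
Total e_ss = 0.14.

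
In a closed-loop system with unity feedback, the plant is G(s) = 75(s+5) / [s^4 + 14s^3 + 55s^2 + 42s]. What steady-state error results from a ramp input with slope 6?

0.672

The denominator has no term below 42s — 1 pole at s=0, type 1.
K_v = lim_{s→0} s·G(s) = 75·5 / 42 = 125/14.
e_ss = 6/K_v = 6/(125/14) = 0.672.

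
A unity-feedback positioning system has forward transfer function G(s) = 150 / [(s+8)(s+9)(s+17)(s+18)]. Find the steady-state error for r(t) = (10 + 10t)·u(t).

infinity

The open loop has no poles at the origin → type 0 system. By superposition:
  • 10: e_ss = 10/(1+K_p) with K_p=25/3672 → 36720/3697.
  • 10t: a type-0 system cannot track it, e_ss → ∞.
The unbounded component dominates.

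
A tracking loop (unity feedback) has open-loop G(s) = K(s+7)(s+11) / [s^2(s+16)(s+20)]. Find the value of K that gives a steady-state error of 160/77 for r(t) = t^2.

System type = 2 (two poles at s=0).
K_a = lim_{s→0} s^2·G(s) = K·7·11 / (16·20) = (77/320)·K.
e_ss = 2/K_a = 160/77 ⇒ K_a = 0.9625 ⇒ K = 0.9625/(77/320) = 4.

4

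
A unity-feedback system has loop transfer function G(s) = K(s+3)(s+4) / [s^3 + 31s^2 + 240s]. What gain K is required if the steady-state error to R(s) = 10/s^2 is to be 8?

25

Lowest-order denominator term is 240s, so the open loop has 1 pole at the origin → type 1 system.
K_v = lim_{s→0} s·G(s) = K·3·4 / 240 = 0.05·K.
e_ss = 10/K_v = 8 ⇒ K_v = 1.25 ⇒ K = 1.25/0.05 = 25.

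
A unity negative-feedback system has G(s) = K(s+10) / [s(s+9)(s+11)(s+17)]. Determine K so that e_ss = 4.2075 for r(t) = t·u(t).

One free integrator in G(s): this is a type 1 system.
K_v = lim_{s→0} s·G(s) = K·10 / (9·11·17) = (10/1683)·K.
e_ss = 1/K_v = 4.2075 ⇒ K_v = 400/1683 ⇒ K = (400/1683)/(10/1683) = 40.

40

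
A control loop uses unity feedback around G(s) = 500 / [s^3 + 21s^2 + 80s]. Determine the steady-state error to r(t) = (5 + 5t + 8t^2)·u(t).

Factoring s from the denominator leaves a polynomial with constant term 80, so the system is type 1. Taking each input component in turn:
  • 5: tracked with zero error.
  • 5t: e_ss = 5/K_v with K_v=6.25 → 0.8.
  • 8t^2: a type-1 system cannot track it, e_ss → ∞.
The unbounded component dominates.

infinity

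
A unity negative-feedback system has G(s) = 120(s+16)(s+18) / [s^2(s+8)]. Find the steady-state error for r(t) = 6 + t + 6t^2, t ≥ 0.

1/360

System type = 2 (two poles at s=0). Treating each term separately:
  • 6: tracked with zero error.
  • t: tracked with zero error.
  • 6t^2: e_ss = 12/K_a with K_a=4320 → 1/360.
Total e_ss = 1/360.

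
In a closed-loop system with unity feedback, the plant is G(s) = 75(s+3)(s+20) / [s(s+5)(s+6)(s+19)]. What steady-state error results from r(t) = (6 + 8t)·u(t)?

System type = 1 (one pole at s=0). By superposition:
  • 6: tracked with zero error.
  • 8t: e_ss = 8/K_v with K_v=150/19 → 76/75.
Total e_ss = 76/75.

76/75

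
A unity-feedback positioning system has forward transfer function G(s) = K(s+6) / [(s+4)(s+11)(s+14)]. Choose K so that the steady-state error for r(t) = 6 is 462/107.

40

System type = 0 (no poles at s=0).
K_p = lim_{s→0} G(s) = K·6 / (4·11·14) = (3/308)·K.
e_ss = 6/(1 + K_p) = 462/107 ⇒ 1 + (3/308)·K = 107/77 ⇒ K = 40.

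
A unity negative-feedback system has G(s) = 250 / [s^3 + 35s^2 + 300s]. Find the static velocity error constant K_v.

5/6

Factoring s from the denominator leaves a polynomial with constant term 300, so the system is type 1.
K_v = lim_{s→0} s·G(s) = 250 / 300 = 5/6.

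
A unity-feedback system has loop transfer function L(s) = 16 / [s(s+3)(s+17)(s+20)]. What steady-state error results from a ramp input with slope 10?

637.5

One free integrator in L(s): this is a type 1 system.
K_v = lim_{s→0} s·L(s) = 16 / (3·17·20) = 4/255.
e_ss = 10/K_v = 10/(4/255) = 637.5.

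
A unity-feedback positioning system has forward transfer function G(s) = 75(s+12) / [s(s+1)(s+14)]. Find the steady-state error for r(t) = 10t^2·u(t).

infinity

G(s) has one factor of s in the denominator, so the system is type 1.
For a type-1 system K_a = 0, so e_ss to a parabolic input is unbounded.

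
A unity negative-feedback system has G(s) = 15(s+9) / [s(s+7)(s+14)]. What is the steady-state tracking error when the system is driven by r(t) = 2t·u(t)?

196/135

One free integrator in G(s): this is a type 1 system.
K_v = lim_{s→0} s·G(s) = 15·9 / (7·14) = 135/98.
e_ss = 2/K_v = 2/(135/98) = 196/135.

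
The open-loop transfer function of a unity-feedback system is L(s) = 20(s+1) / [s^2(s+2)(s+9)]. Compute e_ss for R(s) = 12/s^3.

L(s) has two factors of s in the denominator, so the system is type 2.
K_a = lim_{s→0} s^2·L(s) = 20·1 / (2·9) = 10/9.
r(t) = 6t^2 gives R(s) = 12/s^3.
e_ss = 12/K_a = 12/(10/9) = 10.8.

10.8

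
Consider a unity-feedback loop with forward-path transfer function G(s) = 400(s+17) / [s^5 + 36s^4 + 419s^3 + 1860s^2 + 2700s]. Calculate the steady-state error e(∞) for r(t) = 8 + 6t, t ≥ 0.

The denominator has no term below 2700s — 1 pole at s=0, type 1. Taking each input component in turn:
  • 8: tracked with zero error.
  • 6t: e_ss = 6/K_v with K_v=68/27 → 81/34.
Total e_ss = 81/34.

81/34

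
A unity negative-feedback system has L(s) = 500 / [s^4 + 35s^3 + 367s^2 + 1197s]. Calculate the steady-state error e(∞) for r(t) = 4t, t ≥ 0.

9.576

The denominator has no term below 1197s — 1 pole at s=0, type 1.
K_v = lim_{s→0} s·L(s) = 500 / 1197 = 500/1197.
e_ss = 4/K_v = 4/(500/1197) = 9.576.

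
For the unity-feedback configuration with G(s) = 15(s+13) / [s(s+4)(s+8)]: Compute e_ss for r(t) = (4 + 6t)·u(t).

One free integrator in G(s): this is a type 1 system. Treating each term separately:
  • 4: tracked with zero error.
  • 6t: e_ss = 6/K_v with K_v=195/32 → 64/65.
Total e_ss = 64/65.

64/65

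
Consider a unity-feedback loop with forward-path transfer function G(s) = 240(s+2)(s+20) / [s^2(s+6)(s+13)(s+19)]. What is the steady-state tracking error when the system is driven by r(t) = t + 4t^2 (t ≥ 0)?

System type = 2 (two poles at s=0). By superposition:
  • t: tracked with zero error.
  • 4t^2: e_ss = 8/K_a with K_a=1600/247 → 1.235.
Total e_ss = 1.235.

1.235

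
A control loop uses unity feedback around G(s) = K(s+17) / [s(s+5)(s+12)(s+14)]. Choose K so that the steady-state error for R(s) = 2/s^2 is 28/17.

System type = 1 (one pole at s=0).
K_v = lim_{s→0} s·G(s) = K·17 / (5·12·14) = (17/840)·K.
e_ss = 2/K_v = 28/17 ⇒ K_v = 17/14 ⇒ K = (17/14)/(17/840) = 60.

60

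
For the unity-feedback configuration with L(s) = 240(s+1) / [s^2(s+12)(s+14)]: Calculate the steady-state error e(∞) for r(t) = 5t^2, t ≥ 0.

7

L(s) has two factors of s in the denominator, so the system is type 2.
K_a = lim_{s→0} s^2·L(s) = 240·1 / (12·14) = 10/7.
r(t) = 5t^2 gives R(s) = 10/s^3.
e_ss = 10/K_a = 10/(10/7) = 7.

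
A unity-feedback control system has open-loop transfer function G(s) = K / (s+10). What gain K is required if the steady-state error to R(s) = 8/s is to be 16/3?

No free integrators in G(s): this is a type 0 system.
K_p = lim_{s→0} G(s) = K / (10) = 0.1·K.
e_ss = 8/(1 + K_p) = 16/3 ⇒ 1 + 0.1·K = 1.5 ⇒ K = 5.

5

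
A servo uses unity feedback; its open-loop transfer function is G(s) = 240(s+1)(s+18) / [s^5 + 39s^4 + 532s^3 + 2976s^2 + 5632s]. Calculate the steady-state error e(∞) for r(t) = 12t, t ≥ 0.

704/45

Lowest-order denominator term is 5632s, so the open loop has 1 pole at the origin → type 1 system.
K_v = lim_{s→0} s·G(s) = 240·1·18 / 5632 = 135/176.
e_ss = 12/K_v = 12/(135/176) = 704/45.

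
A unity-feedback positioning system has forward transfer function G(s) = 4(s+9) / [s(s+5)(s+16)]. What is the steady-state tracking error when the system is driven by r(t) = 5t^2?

infinity

G(s) has one factor of s in the denominator, so the system is type 1.
For a type-1 system K_a = 0, so e_ss to a parabolic input is unbounded.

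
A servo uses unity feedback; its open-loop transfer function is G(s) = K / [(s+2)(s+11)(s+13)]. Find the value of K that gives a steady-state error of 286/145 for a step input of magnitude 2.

4

No free integrators in G(s): this is a type 0 system.
K_p = lim_{s→0} G(s) = K / (2·11·13) = (1/286)·K.
e_ss = 2/(1 + K_p) = 286/145 ⇒ 1 + (1/286)·K = 145/143 ⇒ K = 4.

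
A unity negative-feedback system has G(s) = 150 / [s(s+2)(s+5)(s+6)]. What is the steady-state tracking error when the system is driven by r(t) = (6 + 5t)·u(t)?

2

G(s) has one factor of s in the denominator, so the system is type 1. By superposition:
  • 6: tracked with zero error.
  • 5t: e_ss = 5/K_v with K_v=2.5 → 2.
Total e_ss = 2.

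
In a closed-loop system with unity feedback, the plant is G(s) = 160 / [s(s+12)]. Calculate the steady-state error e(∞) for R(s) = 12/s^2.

System type = 1 (one pole at s=0).
K_v = lim_{s→0} s·G(s) = 160 / (12) = 40/3.
e_ss = 12/K_v = 12/(40/3) = 0.9.

0.9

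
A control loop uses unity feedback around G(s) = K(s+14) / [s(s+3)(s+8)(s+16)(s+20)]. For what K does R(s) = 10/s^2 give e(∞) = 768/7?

The open loop has one pole at the origin → type 1 system.
K_v = lim_{s→0} s·G(s) = K·14 / (3·8·16·20) = (7/3840)·K.
e_ss = 10/K_v = 768/7 ⇒ K_v = 35/384 ⇒ K = (35/384)/(7/3840) = 50.

50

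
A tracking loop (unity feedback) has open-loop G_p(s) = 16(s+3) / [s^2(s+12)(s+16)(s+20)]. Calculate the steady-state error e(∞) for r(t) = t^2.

System type = 2 (two poles at s=0).
K_a = lim_{s→0} s^2·G_p(s) = 16·3 / (12·16·20) = 0.0125.
r(t) = t^2 gives R(s) = 2/s^3.
e_ss = 2/K_a = 2/0.0125 = 160.

160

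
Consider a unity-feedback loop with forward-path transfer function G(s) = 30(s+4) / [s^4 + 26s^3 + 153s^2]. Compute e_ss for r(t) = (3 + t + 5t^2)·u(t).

Factoring s^2 from the denominator leaves a polynomial with constant term 153, so the system is type 2. Taking each input component in turn:
  • 3: tracked with zero error.
  • t: tracked with zero error.
  • 5t^2: e_ss = 10/K_a with K_a=40/51 → 12.75.
Total e_ss = 12.75.

12.75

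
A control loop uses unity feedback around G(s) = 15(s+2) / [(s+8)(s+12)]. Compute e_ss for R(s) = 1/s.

16/21

G(s) has no factors of s in the denominator, so the system is type 0.
K_p = lim_{s→0} G(s) = 15·2 / (8·12) = 0.3125.
e_ss = 1/(1 + K_p) = 1/1.3125 = 16/21.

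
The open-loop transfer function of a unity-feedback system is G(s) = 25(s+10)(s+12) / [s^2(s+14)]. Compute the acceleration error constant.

The open loop has two poles at the origin → type 2 system.
K_a = lim_{s→0} s^2·G(s) = 25·10·12 / (14) = 1500/7.

1500/7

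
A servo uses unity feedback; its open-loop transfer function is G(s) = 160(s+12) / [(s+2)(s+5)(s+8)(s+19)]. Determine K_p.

24/19

The open loop has no poles at the origin → type 0 system.
K_p = lim_{s→0} G(s) = 160·12 / (2·5·8·19) = 24/19.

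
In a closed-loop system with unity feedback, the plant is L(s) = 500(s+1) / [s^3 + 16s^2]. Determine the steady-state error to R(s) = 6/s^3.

Factoring s^2 from the denominator leaves a polynomial with constant term 16, so the system is type 2.
K_a = lim_{s→0} s^2·L(s) = 500·1 / 16 = 31.25.
r(t) = 3t^2 gives R(s) = 6/s^3.
e_ss = 6/K_a = 6/31.25 = 0.192.

0.192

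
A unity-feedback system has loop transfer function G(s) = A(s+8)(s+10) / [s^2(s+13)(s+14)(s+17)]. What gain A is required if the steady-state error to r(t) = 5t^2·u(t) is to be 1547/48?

G(s) has two factors of s in the denominator, so the system is type 2.
K_a = lim_{s→0} s^2·G(s) = A·8·10 / (13·14·17) = (40/1547)·A.
e_ss = 10/K_a = 1547/48 ⇒ K_a = 480/1547 ⇒ A = (480/1547)/(40/1547) = 12.

12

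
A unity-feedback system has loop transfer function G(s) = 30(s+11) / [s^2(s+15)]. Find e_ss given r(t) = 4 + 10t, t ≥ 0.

The open loop has two poles at the origin → type 2 system. Treating each term separately:
  • 4: tracked with zero error.
  • 10t: tracked with zero error.
Total e_ss = 0.

0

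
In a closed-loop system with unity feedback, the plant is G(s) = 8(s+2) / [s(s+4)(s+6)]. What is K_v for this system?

2/3

System type = 1 (one pole at s=0).
K_v = lim_{s→0} s·G(s) = 8·2 / (4·6) = 2/3.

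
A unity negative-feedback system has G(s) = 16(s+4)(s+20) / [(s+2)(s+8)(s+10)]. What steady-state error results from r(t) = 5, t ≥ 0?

No free integrators in G(s): this is a type 0 system.
K_p = lim_{s→0} G(s) = 16·4·20 / (2·8·10) = 8.
e_ss = 5/(1 + K_p) = 5/9.

5/9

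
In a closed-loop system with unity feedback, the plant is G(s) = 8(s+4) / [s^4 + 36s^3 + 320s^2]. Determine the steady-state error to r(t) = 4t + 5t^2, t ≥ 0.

The denominator has no term below 320s^2 — 2 poles at s=0, type 2. Taking each input component in turn:
  • 4t: tracked with zero error.
  • 5t^2: e_ss = 10/K_a with K_a=0.1 → 100.
Total e_ss = 100.

100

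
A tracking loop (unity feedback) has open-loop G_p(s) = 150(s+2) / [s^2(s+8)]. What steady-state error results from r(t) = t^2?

G_p(s) has two factors of s in the denominator, so the system is type 2.
K_a = lim_{s→0} s^2·G_p(s) = 150·2 / (8) = 37.5.
r(t) = t^2 gives R(s) = 2/s^3.
e_ss = 2/K_a = 2/37.5 = 4/75.

4/75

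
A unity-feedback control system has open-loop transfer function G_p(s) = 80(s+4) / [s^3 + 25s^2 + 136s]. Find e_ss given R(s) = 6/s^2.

2.55

The denominator has no term below 136s — 1 pole at s=0, type 1.
K_v = lim_{s→0} s·G_p(s) = 80·4 / 136 = 40/17.
e_ss = 6/K_v = 6/(40/17) = 2.55.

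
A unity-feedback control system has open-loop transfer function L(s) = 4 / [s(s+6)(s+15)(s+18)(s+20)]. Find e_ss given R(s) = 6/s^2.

System type = 1 (one pole at s=0).
K_v = lim_{s→0} s·L(s) = 4 / (6·15·18·20) = 1/8100.
e_ss = 6/K_v = 6/(1/8100) = 48600.

48600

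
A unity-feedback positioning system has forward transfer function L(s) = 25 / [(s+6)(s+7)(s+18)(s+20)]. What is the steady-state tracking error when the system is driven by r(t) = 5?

15120/3029

The open loop has no poles at the origin → type 0 system.
K_p = lim_{s→0} L(s) = 25 / (6·7·18·20) = 5/3024.
e_ss = 5/(1 + K_p) = 5/(3029/3024) = 15120/3029.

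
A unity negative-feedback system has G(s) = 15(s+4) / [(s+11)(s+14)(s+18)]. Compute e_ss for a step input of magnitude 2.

G(s) has no factors of s in the denominator, so the system is type 0.
K_p = lim_{s→0} G(s) = 15·4 / (11·14·18) = 5/231.
e_ss = 2/(1 + K_p) = 2/(236/231) = 231/118.

231/118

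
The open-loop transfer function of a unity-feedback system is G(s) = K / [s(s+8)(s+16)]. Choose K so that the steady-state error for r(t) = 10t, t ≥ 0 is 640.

System type = 1 (one pole at s=0).
K_v = lim_{s→0} s·G(s) = K / (8·16) = (1/128)·K.
e_ss = 10/K_v = 640 ⇒ K_v = 1/64 ⇒ K = (1/64)/(1/128) = 2.

2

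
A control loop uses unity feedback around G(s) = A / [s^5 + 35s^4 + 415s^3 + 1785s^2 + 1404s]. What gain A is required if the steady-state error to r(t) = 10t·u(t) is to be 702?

Factoring s from the denominator leaves a polynomial with constant term 1404, so the system is type 1.
K_v = lim_{s→0} s·G(s) = A / 1404 = (1/1404)·A.
e_ss = 10/K_v = 702 ⇒ K_v = 5/351 ⇒ A = (5/351)/(1/1404) = 20.

20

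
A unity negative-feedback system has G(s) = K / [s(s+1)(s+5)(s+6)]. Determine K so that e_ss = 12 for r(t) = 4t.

The open loop has one pole at the origin → type 1 system.
K_v = lim_{s→0} s·G(s) = K / (1·5·6) = (1/30)·K.
e_ss = 4/K_v = 12 ⇒ K_v = 1/3 ⇒ K = (1/3)/(1/30) = 10.

10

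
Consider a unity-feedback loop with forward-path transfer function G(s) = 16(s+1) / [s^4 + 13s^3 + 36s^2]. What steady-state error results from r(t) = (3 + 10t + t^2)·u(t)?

Factoring s^2 from the denominator leaves a polynomial with constant term 36, so the system is type 2. By superposition:
  • 3: tracked with zero error.
  • 10t: tracked with zero error.
  • t^2: e_ss = 2/K_a with K_a=4/9 → 4.5.
Total e_ss = 4.5.

4.5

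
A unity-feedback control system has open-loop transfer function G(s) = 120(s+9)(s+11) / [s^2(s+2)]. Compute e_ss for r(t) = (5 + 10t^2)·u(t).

G(s) has two factors of s in the denominator, so the system is type 2. Treating each term separately:
  • 5: tracked with zero error.
  • 10t^2: e_ss = 20/K_a with K_a=5940 → 1/297.
Total e_ss = 1/297.

1/297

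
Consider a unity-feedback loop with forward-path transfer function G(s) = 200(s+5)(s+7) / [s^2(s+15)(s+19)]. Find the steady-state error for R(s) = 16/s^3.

114/175

Two free integrators in G(s): this is a type 2 system.
K_a = lim_{s→0} s^2·G(s) = 200·5·7 / (15·19) = 1400/57.
r(t) = 8t^2 gives R(s) = 16/s^3.
e_ss = 16/K_a = 16/(1400/57) = 114/175.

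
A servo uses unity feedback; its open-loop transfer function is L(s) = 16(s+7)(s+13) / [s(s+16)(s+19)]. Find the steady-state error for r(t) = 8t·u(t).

152/91

One free integrator in L(s): this is a type 1 system.
K_v = lim_{s→0} s·L(s) = 16·7·13 / (16·19) = 91/19.
e_ss = 8/K_v = 8/(91/19) = 152/91.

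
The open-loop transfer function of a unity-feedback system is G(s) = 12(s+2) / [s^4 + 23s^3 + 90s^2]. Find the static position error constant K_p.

K_p = lim_{s→0} G(s); with 2 poles at the origin the limit diverges, so K_p = ∞.

infinity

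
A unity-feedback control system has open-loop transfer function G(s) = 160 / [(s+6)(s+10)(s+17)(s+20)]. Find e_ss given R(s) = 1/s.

G(s) has no factors of s in the denominator, so the system is type 0.
K_p = lim_{s→0} G(s) = 160 / (6·10·17·20) = 2/255.
e_ss = 1/(1 + K_p) = 1/(257/255) = 255/257.

255/257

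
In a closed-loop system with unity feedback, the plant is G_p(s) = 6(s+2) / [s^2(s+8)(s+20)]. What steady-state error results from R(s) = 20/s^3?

System type = 2 (two poles at s=0).
K_a = lim_{s→0} s^2·G_p(s) = 6·2 / (8·20) = 0.075.
r(t) = 10t^2 gives R(s) = 20/s^3.
e_ss = 20/K_a = 20/0.075 = 800/3.

800/3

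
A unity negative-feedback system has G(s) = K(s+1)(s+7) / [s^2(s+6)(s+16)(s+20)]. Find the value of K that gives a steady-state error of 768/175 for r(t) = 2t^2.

250

The open loop has two poles at the origin → type 2 system.
K_a = lim_{s→0} s^2·G(s) = K·1·7 / (6·16·20) = (7/1920)·K.
e_ss = 4/K_a = 768/175 ⇒ K_a = 175/192 ⇒ K = (175/192)/(7/1920) = 250.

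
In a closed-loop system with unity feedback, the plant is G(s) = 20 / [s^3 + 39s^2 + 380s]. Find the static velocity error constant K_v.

Lowest-order denominator term is 380s, so the open loop has 1 pole at the origin → type 1 system.
K_v = lim_{s→0} s·G(s) = 20 / 380 = 1/19.

1/19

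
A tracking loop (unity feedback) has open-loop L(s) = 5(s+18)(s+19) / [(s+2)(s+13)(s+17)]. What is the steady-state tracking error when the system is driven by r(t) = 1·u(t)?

The open loop has no poles at the origin → type 0 system.
K_p = lim_{s→0} L(s) = 5·18·19 / (2·13·17) = 855/221.
e_ss = 1/(1 + K_p) = 1/(1076/221) = 221/1076.

221/1076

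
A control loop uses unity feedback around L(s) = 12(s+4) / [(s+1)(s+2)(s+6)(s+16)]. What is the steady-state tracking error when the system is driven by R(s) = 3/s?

L(s) has no factors of s in the denominator, so the system is type 0.
K_p = lim_{s→0} L(s) = 12·4 / (1·2·6·16) = 0.25.
e_ss = 3/(1 + K_p) = 3/1.25 = 2.4.

2.4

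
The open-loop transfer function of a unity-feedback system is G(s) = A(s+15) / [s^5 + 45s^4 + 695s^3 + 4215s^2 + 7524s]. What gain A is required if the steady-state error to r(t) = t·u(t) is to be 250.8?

Lowest-order denominator term is 7524s, so the open loop has 1 pole at the origin → type 1 system.
K_v = lim_{s→0} s·G(s) = A·15 / 7524 = (5/2508)·A.
e_ss = 1/K_v = 250.8 ⇒ K_v = 5/1254 ⇒ A = (5/1254)/(5/2508) = 2.

2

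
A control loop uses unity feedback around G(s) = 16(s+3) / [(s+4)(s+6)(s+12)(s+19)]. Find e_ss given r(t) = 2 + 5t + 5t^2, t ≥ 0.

The open loop has no poles at the origin → type 0 system. Taking each input component in turn:
  • 2: e_ss = 2/(1+K_p) with K_p=1/114 → 228/115.
  • 5t: a type-0 system cannot track it, e_ss → ∞.
  • 5t^2: a type-0 system cannot track it, e_ss → ∞.
The unbounded component dominates.

infinity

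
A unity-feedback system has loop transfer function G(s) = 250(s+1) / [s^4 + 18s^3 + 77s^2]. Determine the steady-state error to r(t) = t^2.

The denominator has no term below 77s^2 — 2 poles at s=0, type 2.
K_a = lim_{s→0} s^2·G(s) = 250·1 / 77 = 250/77.
r(t) = t^2 gives R(s) = 2/s^3.
e_ss = 2/K_a = 2/(250/77) = 0.616.

0.616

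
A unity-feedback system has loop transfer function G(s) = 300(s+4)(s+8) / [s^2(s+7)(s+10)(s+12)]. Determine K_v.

K_v = lim_{s→0} s·G(s); with 2 poles at the origin the limit diverges, so K_v = ∞.

infinity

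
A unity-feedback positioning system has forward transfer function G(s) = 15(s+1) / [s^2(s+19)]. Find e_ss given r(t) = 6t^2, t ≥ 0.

15.2

The open loop has two poles at the origin → type 2 system.
K_a = lim_{s→0} s^2·G(s) = 15·1 / (19) = 15/19.
r(t) = 6t^2 gives R(s) = 12/s^3.
e_ss = 12/K_a = 12/(15/19) = 15.2.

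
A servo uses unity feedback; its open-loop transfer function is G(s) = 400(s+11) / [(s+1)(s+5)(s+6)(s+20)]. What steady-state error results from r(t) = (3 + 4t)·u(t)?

infinity

System type = 0 (no poles at s=0). Treating each term separately:
  • 3: e_ss = 3/(1+K_p) with K_p=22/3 → 0.36.
  • 4t: a type-0 system cannot track it, e_ss → ∞.
The unbounded component dominates.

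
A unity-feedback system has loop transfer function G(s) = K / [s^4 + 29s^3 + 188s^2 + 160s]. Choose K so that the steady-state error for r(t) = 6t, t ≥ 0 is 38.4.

25

Factoring s from the denominator leaves a polynomial with constant term 160, so the system is type 1.
K_v = lim_{s→0} s·G(s) = K / 160 = (1/160)·K.
e_ss = 6/K_v = 38.4 ⇒ K_v = 5/32 ⇒ K = (5/32)/(1/160) = 25.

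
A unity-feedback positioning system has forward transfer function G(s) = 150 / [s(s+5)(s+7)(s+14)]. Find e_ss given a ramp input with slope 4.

The open loop has one pole at the origin → type 1 system.
K_v = lim_{s→0} s·G(s) = 150 / (5·7·14) = 15/49.
e_ss = 4/K_v = 4/(15/49) = 196/15.

196/15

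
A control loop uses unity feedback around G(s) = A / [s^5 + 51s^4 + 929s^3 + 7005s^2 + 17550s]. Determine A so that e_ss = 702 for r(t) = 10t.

250

The denominator has no term below 17550s — 1 pole at s=0, type 1.
K_v = lim_{s→0} s·G(s) = A / 17550 = (1/17550)·A.
e_ss = 10/K_v = 702 ⇒ K_v = 5/351 ⇒ A = (5/351)/(1/17550) = 250.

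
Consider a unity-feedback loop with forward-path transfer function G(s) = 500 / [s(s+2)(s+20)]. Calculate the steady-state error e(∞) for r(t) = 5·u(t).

0

G(s) has one factor of s in the denominator, so the system is type 1.
A type-1 system has K_p = ∞, so it tracks a step input with zero steady-state error.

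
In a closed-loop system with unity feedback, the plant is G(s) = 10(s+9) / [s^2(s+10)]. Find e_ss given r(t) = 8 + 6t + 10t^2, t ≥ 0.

20/9

System type = 2 (two poles at s=0). Taking each input component in turn:
  • 8: tracked with zero error.
  • 6t: tracked with zero error.
  • 10t^2: e_ss = 20/K_a with K_a=9 → 20/9.
Total e_ss = 20/9.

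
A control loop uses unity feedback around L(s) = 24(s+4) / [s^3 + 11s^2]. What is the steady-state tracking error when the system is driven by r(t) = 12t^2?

2.75

Lowest-order denominator term is 11s^2, so the open loop has 2 poles at the origin → type 2 system.
K_a = lim_{s→0} s^2·L(s) = 24·4 / 11 = 96/11.
r(t) = 12t^2 gives R(s) = 24/s^3.
e_ss = 24/K_a = 24/(96/11) = 2.75.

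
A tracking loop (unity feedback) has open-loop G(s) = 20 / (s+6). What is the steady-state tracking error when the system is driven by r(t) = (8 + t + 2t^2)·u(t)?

System type = 0 (no poles at s=0). By superposition:
  • 8: e_ss = 8/(1+K_p) with K_p=10/3 → 24/13.
  • t: a type-0 system cannot track it, e_ss → ∞.
  • 2t^2: a type-0 system cannot track it, e_ss → ∞.
The unbounded component dominates.

infinity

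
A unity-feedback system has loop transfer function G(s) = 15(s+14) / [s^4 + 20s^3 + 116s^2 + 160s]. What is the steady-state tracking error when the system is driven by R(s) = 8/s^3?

Factoring s from the denominator leaves a polynomial with constant term 160, so the system is type 1.
For a type-1 system K_a = 0, so e_ss to a parabolic input is unbounded.

infinity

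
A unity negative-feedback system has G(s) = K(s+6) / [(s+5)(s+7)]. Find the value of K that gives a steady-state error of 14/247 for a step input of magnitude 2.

200

The open loop has no poles at the origin → type 0 system.
K_p = lim_{s→0} G(s) = K·6 / (5·7) = (6/35)·K.
e_ss = 2/(1 + K_p) = 14/247 ⇒ 1 + (6/35)·K = 247/7 ⇒ K = 200.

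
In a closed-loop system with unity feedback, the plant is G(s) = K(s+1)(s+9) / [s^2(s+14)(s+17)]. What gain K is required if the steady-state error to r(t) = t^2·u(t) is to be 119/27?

Two free integrators in G(s): this is a type 2 system.
K_a = lim_{s→0} s^2·G(s) = K·1·9 / (14·17) = (9/238)·K.
e_ss = 2/K_a = 119/27 ⇒ K_a = 54/119 ⇒ K = (54/119)/(9/238) = 12.

12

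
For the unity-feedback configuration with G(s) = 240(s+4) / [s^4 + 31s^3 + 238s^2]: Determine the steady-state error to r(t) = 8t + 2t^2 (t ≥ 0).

119/120

Factoring s^2 from the denominator leaves a polynomial with constant term 238, so the system is type 2. Treating each term separately:
  • 8t: tracked with zero error.
  • 2t^2: e_ss = 4/K_a with K_a=480/119 → 119/120.
Total e_ss = 119/120.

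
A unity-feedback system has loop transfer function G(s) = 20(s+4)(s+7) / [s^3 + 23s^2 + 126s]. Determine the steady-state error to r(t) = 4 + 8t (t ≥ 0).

1.8

The denominator has no term below 126s — 1 pole at s=0, type 1. By superposition:
  • 4: tracked with zero error.
  • 8t: e_ss = 8/K_v with K_v=40/9 → 1.8.
Total e_ss = 1.8.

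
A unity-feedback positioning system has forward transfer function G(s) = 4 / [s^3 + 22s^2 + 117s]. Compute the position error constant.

infinity

K_p = lim_{s→0} G(s); with 1 pole at the origin the limit diverges, so K_p = ∞.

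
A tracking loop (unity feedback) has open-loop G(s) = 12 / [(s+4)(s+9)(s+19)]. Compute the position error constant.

The open loop has no poles at the origin → type 0 system.
K_p = lim_{s→0} G(s) = 12 / (4·9·19) = 1/57.

1/57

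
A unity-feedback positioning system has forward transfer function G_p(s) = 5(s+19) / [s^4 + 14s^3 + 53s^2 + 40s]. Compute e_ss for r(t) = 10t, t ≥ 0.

The denominator has no term below 40s — 1 pole at s=0, type 1.
K_v = lim_{s→0} s·G_p(s) = 5·19 / 40 = 2.375.
e_ss = 10/K_v = 10/2.375 = 80/19.

80/19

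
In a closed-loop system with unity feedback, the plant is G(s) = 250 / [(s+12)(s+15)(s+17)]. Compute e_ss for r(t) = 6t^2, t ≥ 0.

infinity

System type = 0 (no poles at s=0).
For a type-0 system K_a = 0, so e_ss to a parabolic input is unbounded.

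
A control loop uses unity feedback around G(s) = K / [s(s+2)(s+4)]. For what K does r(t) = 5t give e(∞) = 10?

4

The open loop has one pole at the origin → type 1 system.
K_v = lim_{s→0} s·G(s) = K / (2·4) = 0.125·K.
e_ss = 5/K_v = 10 ⇒ K_v = 0.5 ⇒ K = 0.5/0.125 = 4.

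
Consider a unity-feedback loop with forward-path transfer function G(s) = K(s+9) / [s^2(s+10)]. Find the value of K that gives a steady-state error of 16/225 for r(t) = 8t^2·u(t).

System type = 2 (two poles at s=0).
K_a = lim_{s→0} s^2·G(s) = K·9 / (10) = 0.9·K.
e_ss = 16/K_a = 16/225 ⇒ K_a = 225 ⇒ K = 225/0.9 = 250.

250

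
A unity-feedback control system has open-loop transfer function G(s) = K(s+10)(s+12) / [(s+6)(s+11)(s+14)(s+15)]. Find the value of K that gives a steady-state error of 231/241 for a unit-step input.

5

System type = 0 (no poles at s=0).
K_p = lim_{s→0} G(s) = K·10·12 / (6·11·14·15) = (2/231)·K.
e_ss = 1/(1 + K_p) = 231/241 ⇒ 1 + (2/231)·K = 241/231 ⇒ K = 5.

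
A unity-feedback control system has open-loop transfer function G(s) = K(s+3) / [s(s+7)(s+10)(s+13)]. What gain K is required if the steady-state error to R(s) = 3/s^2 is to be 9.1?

100

G(s) has one factor of s in the denominator, so the system is type 1.
K_v = lim_{s→0} s·G(s) = K·3 / (7·10·13) = (3/910)·K.
e_ss = 3/K_v = 9.1 ⇒ K_v = 30/91 ⇒ K = (30/91)/(3/910) = 100.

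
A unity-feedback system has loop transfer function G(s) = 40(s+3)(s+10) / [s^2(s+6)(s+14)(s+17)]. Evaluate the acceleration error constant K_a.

G(s) has two factors of s in the denominator, so the system is type 2.
K_a = lim_{s→0} s^2·G(s) = 40·3·10 / (6·14·17) = 100/119.

100/119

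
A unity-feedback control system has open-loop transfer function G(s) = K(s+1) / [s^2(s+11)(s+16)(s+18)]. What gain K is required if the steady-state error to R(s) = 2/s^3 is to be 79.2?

Two free integrators in G(s): this is a type 2 system.
K_a = lim_{s→0} s^2·G(s) = K·1 / (11·16·18) = (1/3168)·K.
e_ss = 2/K_a = 79.2 ⇒ K_a = 5/198 ⇒ K = (5/198)/(1/3168) = 80.

80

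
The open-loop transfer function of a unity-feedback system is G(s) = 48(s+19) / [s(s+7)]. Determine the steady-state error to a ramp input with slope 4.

The open loop has one pole at the origin → type 1 system.
K_v = lim_{s→0} s·G(s) = 48·19 / (7) = 912/7.
e_ss = 4/K_v = 4/(912/7) = 7/228.

7/228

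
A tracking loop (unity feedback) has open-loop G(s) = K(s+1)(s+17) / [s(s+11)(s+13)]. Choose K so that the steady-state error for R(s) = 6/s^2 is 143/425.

System type = 1 (one pole at s=0).
K_v = lim_{s→0} s·G(s) = K·1·17 / (11·13) = (17/143)·K.
e_ss = 6/K_v = 143/425 ⇒ K_v = 2550/143 ⇒ K = (2550/143)/(17/143) = 150.

150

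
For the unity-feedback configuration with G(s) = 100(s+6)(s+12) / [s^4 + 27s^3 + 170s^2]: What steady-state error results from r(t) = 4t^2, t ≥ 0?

17/90

Factoring s^2 from the denominator leaves a polynomial with constant term 170, so the system is type 2.
K_a = lim_{s→0} s^2·G(s) = 100·6·12 / 170 = 720/17.
r(t) = 4t^2 gives R(s) = 8/s^3.
e_ss = 8/K_a = 8/(720/17) = 17/90.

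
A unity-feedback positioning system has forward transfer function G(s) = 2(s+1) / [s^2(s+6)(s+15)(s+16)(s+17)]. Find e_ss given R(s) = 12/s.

0

System type = 2 (two poles at s=0).
A type-2 system has K_p = ∞, so it tracks a step input with zero steady-state error.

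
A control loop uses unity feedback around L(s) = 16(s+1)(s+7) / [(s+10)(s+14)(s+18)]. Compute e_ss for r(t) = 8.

L(s) has no factors of s in the denominator, so the system is type 0.
K_p = lim_{s→0} L(s) = 16·1·7 / (10·14·18) = 2/45.
e_ss = 8/(1 + K_p) = 8/(47/45) = 360/47.

360/47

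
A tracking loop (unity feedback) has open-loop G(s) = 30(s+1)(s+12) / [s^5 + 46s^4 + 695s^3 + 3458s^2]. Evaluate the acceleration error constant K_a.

180/1729

Lowest-order denominator term is 3458s^2, so the open loop has 2 poles at the origin → type 2 system.
K_a = lim_{s→0} s^2·G(s) = 30·1·12 / 3458 = 180/1729.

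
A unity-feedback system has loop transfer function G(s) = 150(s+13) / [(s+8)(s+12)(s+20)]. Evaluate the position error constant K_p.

G(s) has no factors of s in the denominator, so the system is type 0.
K_p = lim_{s→0} G(s) = 150·13 / (8·12·20) = 65/64.

65/64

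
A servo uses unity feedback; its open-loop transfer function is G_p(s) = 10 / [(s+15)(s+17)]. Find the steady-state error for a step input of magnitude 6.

306/53

G_p(s) has no factors of s in the denominator, so the system is type 0.
K_p = lim_{s→0} G_p(s) = 10 / (15·17) = 2/51.
e_ss = 6/(1 + K_p) = 6/(53/51) = 306/53.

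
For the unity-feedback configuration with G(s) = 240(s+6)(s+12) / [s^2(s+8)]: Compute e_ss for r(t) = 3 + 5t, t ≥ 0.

0

System type = 2 (two poles at s=0). Treating each term separately:
  • 3: tracked with zero error.
  • 5t: tracked with zero error.
Total e_ss = 0.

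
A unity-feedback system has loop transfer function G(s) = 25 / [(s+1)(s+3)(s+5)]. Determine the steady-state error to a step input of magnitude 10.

3.75

G(s) has no factors of s in the denominator, so the system is type 0.
K_p = lim_{s→0} G(s) = 25 / (1·3·5) = 5/3.
e_ss = 10/(1 + K_p) = 10/(8/3) = 3.75.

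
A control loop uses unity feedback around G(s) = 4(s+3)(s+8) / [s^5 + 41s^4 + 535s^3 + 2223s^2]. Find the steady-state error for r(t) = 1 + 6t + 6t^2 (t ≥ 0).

277.875

Lowest-order denominator term is 2223s^2, so the open loop has 2 poles at the origin → type 2 system. Taking each input component in turn:
  • 1: tracked with zero error.
  • 6t: tracked with zero error.
  • 6t^2: e_ss = 12/K_a with K_a=32/741 → 277.875.
Total e_ss = 277.875.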